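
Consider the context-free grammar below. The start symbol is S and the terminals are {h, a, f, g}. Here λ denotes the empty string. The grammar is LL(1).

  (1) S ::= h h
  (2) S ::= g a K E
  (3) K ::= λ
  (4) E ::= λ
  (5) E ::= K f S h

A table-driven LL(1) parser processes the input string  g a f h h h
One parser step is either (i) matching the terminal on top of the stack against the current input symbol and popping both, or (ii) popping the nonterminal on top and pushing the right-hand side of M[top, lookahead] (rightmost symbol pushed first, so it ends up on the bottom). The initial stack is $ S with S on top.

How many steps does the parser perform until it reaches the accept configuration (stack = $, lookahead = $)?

step 1: stack=$ S  input=g a f h h h $  — expand S ::= g a K E
step 2: stack=$ E K a g  input=g a f h h h $  — match g
step 3: stack=$ E K a  input=a f h h h $  — match a
step 4: stack=$ E K  input=f h h h $  — expand K ::= λ
step 5: stack=$ E  input=f h h h $  — expand E ::= K f S h
step 6: stack=$ h S f K  input=f h h h $  — expand K ::= λ
step 7: stack=$ h S f  input=f h h h $  — match f
step 8: stack=$ h S  input=h h h $  — expand S ::= h h
step 9: stack=$ h h h  input=h h h $  — match h
step 10: stack=$ h h  input=h h $  — match h
step 11: stack=$ h  input=h $  — match h
Accept reached after 11 steps.

11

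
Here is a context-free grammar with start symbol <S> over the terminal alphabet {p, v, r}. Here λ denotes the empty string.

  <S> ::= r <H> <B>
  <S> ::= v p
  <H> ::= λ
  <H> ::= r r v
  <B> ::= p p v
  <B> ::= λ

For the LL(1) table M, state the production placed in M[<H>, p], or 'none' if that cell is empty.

FIRST(<S>) = {r, v}
FIRST(<H>) = {λ, r}
FIRST(<B>) = {λ, p}
FOLLOW(<S>) includes $ since <S> is the start symbol.
FOLLOW(<S>): <S> appears on no right-hand side. Thus FOLLOW(<S>) = {$}.
FOLLOW(<H>): in <S>::=r <H> <B>, <H> is followed by <B> with FIRST {λ, p}; in <S>::=r <H> <B>, the suffix after <H> is nullable, so FOLLOW(<H>) ⊇ FOLLOW(<S>) = {$}. Thus FOLLOW(<H>) = {$, p}.
For <H> ::= λ: FIRST(λ) = {λ}, so it goes in M[<H>, t] for t ∈ {}; since λ ∈ FIRST, also for every t ∈ FOLLOW(<H>) = {$, p}.
For <H> ::= r r v: FIRST(r r v) = {r}, so it goes in M[<H>, t] for t ∈ {r}.

<H> ::= λ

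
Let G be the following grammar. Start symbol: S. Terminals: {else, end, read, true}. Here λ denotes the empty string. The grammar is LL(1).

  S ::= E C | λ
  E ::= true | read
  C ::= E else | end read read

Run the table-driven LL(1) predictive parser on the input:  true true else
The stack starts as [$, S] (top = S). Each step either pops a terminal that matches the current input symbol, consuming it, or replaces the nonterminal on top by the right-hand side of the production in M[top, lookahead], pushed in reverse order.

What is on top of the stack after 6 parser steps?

     Stack        Input             Action
  1  $ S          true true else $  expand S ::= E C
  2  $ C E        true true else $  expand E ::= true
  3  $ C true     true true else $  match true
  4  $ C          true else $       expand C ::= E else
  5  $ else E     true else $       expand E ::= true
  6  $ else true  true else $       match true
Stack after step 6: $ else (top = else).

else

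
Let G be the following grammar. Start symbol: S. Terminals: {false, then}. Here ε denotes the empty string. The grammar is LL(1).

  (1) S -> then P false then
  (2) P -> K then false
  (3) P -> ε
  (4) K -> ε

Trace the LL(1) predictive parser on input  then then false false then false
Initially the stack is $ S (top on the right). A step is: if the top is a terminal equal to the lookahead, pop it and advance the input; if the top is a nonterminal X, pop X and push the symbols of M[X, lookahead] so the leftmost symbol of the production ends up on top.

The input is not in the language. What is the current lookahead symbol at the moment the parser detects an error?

step 1: stack=$ S  input=then then false false then false $  — expand S -> then P false then
step 2: stack=$ then false P then  input=then then false false then false $  — match then
step 3: stack=$ then false P  input=then false false then false $  — expand P -> K then false
step 4: stack=$ then false false then K  input=then false false then false $  — expand K -> ε
step 5: stack=$ then false false then  input=then false false then false $  — match then
step 6: stack=$ then false false  input=false false then false $  — match false
step 7: stack=$ then false  input=false then false $  — match false
step 8: stack=$ then  input=then false $  — match then
step 9: stack=$  input=false $  — error: stack empty but input remains

false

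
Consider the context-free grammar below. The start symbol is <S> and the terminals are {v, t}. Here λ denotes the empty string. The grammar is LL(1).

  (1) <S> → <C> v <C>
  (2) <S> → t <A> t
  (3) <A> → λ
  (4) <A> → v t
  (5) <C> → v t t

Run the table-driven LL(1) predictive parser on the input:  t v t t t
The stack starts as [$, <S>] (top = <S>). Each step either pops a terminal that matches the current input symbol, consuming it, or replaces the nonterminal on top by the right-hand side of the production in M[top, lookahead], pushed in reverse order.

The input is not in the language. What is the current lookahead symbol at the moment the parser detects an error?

     Stack      Input        Action
  1  $ <S>      t v t t t $  expand <S> → t <A> t
  2  $ t <A> t  t v t t t $  match t
  3  $ t <A>    v t t t $    expand <A> → v t
  4  $ t t v    v t t t $    match v
  5  $ t t      t t t $      match t
  6  $ t        t t $        match t
  7  $          t $          error: stack empty but input remains

t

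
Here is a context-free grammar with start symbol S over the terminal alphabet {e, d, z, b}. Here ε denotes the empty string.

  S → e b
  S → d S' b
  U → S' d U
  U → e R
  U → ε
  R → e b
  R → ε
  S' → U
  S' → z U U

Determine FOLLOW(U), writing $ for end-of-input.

{b, d, e, z}

FIRST(S): from S→e b we get {e}; from S→d S' b we get {d}. So FIRST(S) = {d, e}.
FIRST(R): from R→e b we get {e}; from R→ε we get {ε}. So FIRST(R) = {ε, e}.
FIRST(U): from U→S' d U we get {d, e, z}; from U→e R we get {e}; from U→ε we get {ε}. So FIRST(U) = {ε, d, e, z}.
FIRST(S'): from S'→U we get {ε, d, e, z}; from S'→z U U we get {z}. So FIRST(S') = {ε, d, e, z}.
FOLLOW(S) includes $ since S is the start symbol.
FOLLOW(S): S appears on no right-hand side. Thus FOLLOW(S) = {$}.
FOLLOW(S'): in S→d S' b, S' is followed by b with FIRST {b}; in U→S' d U, S' is followed by d U with FIRST {d}. Thus FOLLOW(S') = {b, d}.
FOLLOW(U): in U→S' d U, the suffix after U is empty (adds nothing new); in S'→U, the suffix after U is empty, so FOLLOW(U) ⊇ FOLLOW(S') = {b, d}; in S'→z U U (occurrence 1), U is followed by U with FIRST {ε, d, e, z}; in S'→z U U (occurrence 1), the suffix after U is nullable, so FOLLOW(U) ⊇ FOLLOW(S') = {b, d}; in S'→z U U (occurrence 2), the suffix after U is empty, so FOLLOW(U) ⊇ FOLLOW(S') = {b, d}. Thus FOLLOW(U) = {b, d, e, z}.
FOLLOW(R): in U→e R, the suffix after R is empty, so FOLLOW(R) ⊇ FOLLOW(U) = {b, d, e, z}. Thus FOLLOW(R) = {b, d, e, z}.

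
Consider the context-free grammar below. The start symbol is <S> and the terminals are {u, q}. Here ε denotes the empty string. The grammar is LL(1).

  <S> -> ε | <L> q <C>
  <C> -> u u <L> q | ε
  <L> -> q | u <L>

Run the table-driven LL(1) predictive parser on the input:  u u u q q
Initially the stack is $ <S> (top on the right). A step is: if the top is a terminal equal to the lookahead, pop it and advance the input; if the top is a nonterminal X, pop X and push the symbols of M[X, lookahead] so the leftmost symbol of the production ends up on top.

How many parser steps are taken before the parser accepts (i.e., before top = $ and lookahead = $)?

11

step 1: stack=$ <S>  input=u u u q q $  — expand <S> -> <L> q <C>
step 2: stack=$ <C> q <L>  input=u u u q q $  — expand <L> -> u <L>
step 3: stack=$ <C> q <L> u  input=u u u q q $  — match u
step 4: stack=$ <C> q <L>  input=u u q q $  — expand <L> -> u <L>
step 5: stack=$ <C> q <L> u  input=u u q q $  — match u
step 6: stack=$ <C> q <L>  input=u q q $  — expand <L> -> u <L>
step 7: stack=$ <C> q <L> u  input=u q q $  — match u
step 8: stack=$ <C> q <L>  input=q q $  — expand <L> -> q
step 9: stack=$ <C> q q  input=q q $  — match q
step 10: stack=$ <C> q  input=q $  — match q
step 11: stack=$ <C>  input=$  — expand <C> -> ε
Accept reached after 11 steps.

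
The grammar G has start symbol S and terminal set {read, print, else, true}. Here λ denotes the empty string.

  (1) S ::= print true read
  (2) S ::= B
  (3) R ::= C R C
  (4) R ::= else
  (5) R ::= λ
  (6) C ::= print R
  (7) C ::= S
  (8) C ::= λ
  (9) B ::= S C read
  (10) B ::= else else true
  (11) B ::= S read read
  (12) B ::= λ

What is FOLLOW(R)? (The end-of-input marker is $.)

{else, print, read}

FIRST(S) = {λ, else, print, read}  (via B)
FIRST(C) = {λ, else, print, read}  (via S)
FIRST(R) = {λ, else, print, read}  (via C R C)
FIRST(B) = {λ, else, print, read}  (via S C read, S read read)
FOLLOW(S) includes $ since S is the start symbol.
FOLLOW(S): in C::=S, the suffix after S is empty, so FOLLOW(S) ⊇ FOLLOW(C) = {else, print, read}; in B::=S C read, S is followed by C read with FIRST {else, print, read}; in B::=S read read, S is followed by read read with FIRST {read}. Thus FOLLOW(S) = {$, else, print, read}.
FOLLOW(B): in S::=B, the suffix after B is empty, so FOLLOW(B) ⊇ FOLLOW(S) = {$, else, print, read}. Thus FOLLOW(B) = {$, else, print, read}.
FOLLOW(R): in R::=C R C, R is followed by C with FIRST {λ, else, print, read}; in R::=C R C, the suffix after R is nullable (adds nothing new); in C::=print R, the suffix after R is empty, so FOLLOW(R) ⊇ FOLLOW(C) = {else, print, read}. Thus FOLLOW(R) = {else, print, read}.
FOLLOW(C): in R::=C R C (occurrence 1), C is followed by R C with FIRST {λ, else, print, read}; in R::=C R C (occurrence 1), the suffix after C is nullable, so FOLLOW(C) ⊇ FOLLOW(R) = {else, print, read}; in R::=C R C (occurrence 2), the suffix after C is empty, so FOLLOW(C) ⊇ FOLLOW(R) = {else, print, read}; in B::=S C read, C is followed by read with FIRST {read}. Thus FOLLOW(C) = {else, print, read}.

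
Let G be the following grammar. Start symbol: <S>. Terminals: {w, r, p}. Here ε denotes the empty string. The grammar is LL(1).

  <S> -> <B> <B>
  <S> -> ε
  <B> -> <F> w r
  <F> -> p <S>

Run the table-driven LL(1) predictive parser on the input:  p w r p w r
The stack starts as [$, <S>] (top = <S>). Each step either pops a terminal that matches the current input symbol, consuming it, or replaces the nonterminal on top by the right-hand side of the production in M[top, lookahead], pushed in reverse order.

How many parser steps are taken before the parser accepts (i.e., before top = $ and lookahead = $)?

13

step 1: stack=$ <S>  input=p w r p w r $  — expand <S> -> <B> <B>
step 2: stack=$ <B> <B>  input=p w r p w r $  — expand <B> -> <F> w r
step 3: stack=$ <B> r w <F>  input=p w r p w r $  — expand <F> -> p <S>
step 4: stack=$ <B> r w <S> p  input=p w r p w r $  — match p
step 5: stack=$ <B> r w <S>  input=w r p w r $  — expand <S> -> ε
step 6: stack=$ <B> r w  input=w r p w r $  — match w
step 7: stack=$ <B> r  input=r p w r $  — match r
step 8: stack=$ <B>  input=p w r $  — expand <B> -> <F> w r
step 9: stack=$ r w <F>  input=p w r $  — expand <F> -> p <S>
step 10: stack=$ r w <S> p  input=p w r $  — match p
step 11: stack=$ r w <S>  input=w r $  — expand <S> -> ε
step 12: stack=$ r w  input=w r $  — match w
step 13: stack=$ r  input=r $  — match r
Accept reached after 13 steps.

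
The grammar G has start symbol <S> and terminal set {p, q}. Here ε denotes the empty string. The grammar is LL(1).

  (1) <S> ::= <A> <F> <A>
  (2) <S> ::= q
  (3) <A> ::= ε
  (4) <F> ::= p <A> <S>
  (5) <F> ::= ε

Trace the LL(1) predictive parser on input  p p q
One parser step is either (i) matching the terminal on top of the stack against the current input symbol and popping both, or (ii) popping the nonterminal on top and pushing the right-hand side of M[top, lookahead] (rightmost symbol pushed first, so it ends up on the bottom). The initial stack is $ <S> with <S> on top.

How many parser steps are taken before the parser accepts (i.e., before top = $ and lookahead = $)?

step 1: stack=$ <S>  input=p p q $  — expand <S> ::= <A> <F> <A>
step 2: stack=$ <A> <F> <A>  input=p p q $  — expand <A> ::= ε
step 3: stack=$ <A> <F>  input=p p q $  — expand <F> ::= p <A> <S>
step 4: stack=$ <A> <S> <A> p  input=p p q $  — match p
step 5: stack=$ <A> <S> <A>  input=p q $  — expand <A> ::= ε
step 6: stack=$ <A> <S>  input=p q $  — expand <S> ::= <A> <F> <A>
step 7: stack=$ <A> <A> <F> <A>  input=p q $  — expand <A> ::= ε
step 8: stack=$ <A> <A> <F>  input=p q $  — expand <F> ::= p <A> <S>
step 9: stack=$ <A> <A> <S> <A> p  input=p q $  — match p
step 10: stack=$ <A> <A> <S> <A>  input=q $  — expand <A> ::= ε
step 11: stack=$ <A> <A> <S>  input=q $  — expand <S> ::= q
step 12: stack=$ <A> <A> q  input=q $  — match q
step 13: stack=$ <A> <A>  input=$  — expand <A> ::= ε
step 14: stack=$ <A>  input=$  — expand <A> ::= ε
Accept reached after 14 steps.

14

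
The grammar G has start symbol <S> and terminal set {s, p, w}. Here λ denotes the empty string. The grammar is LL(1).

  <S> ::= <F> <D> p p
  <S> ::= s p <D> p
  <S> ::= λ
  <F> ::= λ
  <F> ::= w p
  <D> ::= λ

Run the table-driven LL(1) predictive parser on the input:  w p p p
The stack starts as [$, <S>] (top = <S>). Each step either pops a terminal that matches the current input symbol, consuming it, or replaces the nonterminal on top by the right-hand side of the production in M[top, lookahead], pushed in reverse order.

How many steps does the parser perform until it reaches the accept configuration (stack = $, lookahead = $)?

7

step 1: stack=$ <S>  input=w p p p $  — expand <S> ::= <F> <D> p p
step 2: stack=$ p p <D> <F>  input=w p p p $  — expand <F> ::= w p
step 3: stack=$ p p <D> p w  input=w p p p $  — match w
step 4: stack=$ p p <D> p  input=p p p $  — match p
step 5: stack=$ p p <D>  input=p p $  — expand <D> ::= λ
step 6: stack=$ p p  input=p p $  — match p
step 7: stack=$ p  input=p $  — match p
Accept reached after 7 steps.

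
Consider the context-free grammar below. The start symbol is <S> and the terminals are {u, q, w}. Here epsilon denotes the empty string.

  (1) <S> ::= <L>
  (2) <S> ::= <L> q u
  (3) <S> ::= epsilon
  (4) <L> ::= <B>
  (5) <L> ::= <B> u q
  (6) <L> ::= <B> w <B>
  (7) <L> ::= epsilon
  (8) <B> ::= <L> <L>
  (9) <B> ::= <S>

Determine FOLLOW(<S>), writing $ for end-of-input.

FIRST(<S>): from <S>::=<L> we get {epsilon, q, u, w}; from <S>::=<L> q u we get {q, u, w}; from <S>::=epsilon we get {epsilon}. So FIRST(<S>) = {epsilon, q, u, w}.
FIRST(<L>): from <L>::=<B> we get {epsilon, q, u, w}; from <L>::=<B> u q we get {q, u, w}; from <L>::=<B> w <B> we get {q, u, w}; from <L>::=epsilon we get {epsilon}. So FIRST(<L>) = {epsilon, q, u, w}.
FIRST(<B>): from <B>::=<L> <L> we get {epsilon, q, u, w}; from <B>::=<S> we get {epsilon, q, u, w}. So FIRST(<B>) = {epsilon, q, u, w}.
FOLLOW(<S>) includes $ since <S> is the start symbol.
FOLLOW(<S>): in <B>::=<S>, the suffix after <S> is empty, so FOLLOW(<S>) ⊇ FOLLOW(<B>) = {$, q, u, w}. Thus FOLLOW(<S>) = {$, q, u, w}.
FOLLOW(<L>): in <S>::=<L>, the suffix after <L> is empty, so FOLLOW(<L>) ⊇ FOLLOW(<S>) = {$, q, u, w}; in <S>::=<L> q u, <L> is followed by q u with FIRST {q}; in <B>::=<L> <L> (occurrence 1), <L> is followed by <L> with FIRST {epsilon, q, u, w}; in <B>::=<L> <L> (occurrence 1), the suffix after <L> is nullable, so FOLLOW(<L>) ⊇ FOLLOW(<B>) = {$, q, u, w}; in <B>::=<L> <L> (occurrence 2), the suffix after <L> is empty, so FOLLOW(<L>) ⊇ FOLLOW(<B>) = {$, q, u, w}. Thus FOLLOW(<L>) = {$, q, u, w}.
FOLLOW(<B>): in <L>::=<B>, the suffix after <B> is empty, so FOLLOW(<B>) ⊇ FOLLOW(<L>) = {$, q, u, w}; in <L>::=<B> u q, <B> is followed by u q with FIRST {u}; in <L>::=<B> w <B> (occurrence 1), <B> is followed by w <B> with FIRST {w}; in <L>::=<B> w <B> (occurrence 2), the suffix after <B> is empty, so FOLLOW(<B>) ⊇ FOLLOW(<L>) = {$, q, u, w}. Thus FOLLOW(<B>) = {$, q, u, w}.

{$, q, u, w}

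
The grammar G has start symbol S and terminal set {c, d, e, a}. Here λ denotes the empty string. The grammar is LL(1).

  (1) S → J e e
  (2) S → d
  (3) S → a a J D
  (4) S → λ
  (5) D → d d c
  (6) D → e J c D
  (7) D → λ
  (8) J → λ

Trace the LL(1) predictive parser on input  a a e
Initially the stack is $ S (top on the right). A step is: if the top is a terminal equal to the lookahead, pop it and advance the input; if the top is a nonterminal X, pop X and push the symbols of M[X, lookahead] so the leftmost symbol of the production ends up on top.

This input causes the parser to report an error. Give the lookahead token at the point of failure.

$

step 1: stack=$ S  input=a a e $  — expand S → a a J D
step 2: stack=$ D J a a  input=a a e $  — match a
step 3: stack=$ D J a  input=a e $  — match a
step 4: stack=$ D J  input=e $  — expand J → λ
step 5: stack=$ D  input=e $  — expand D → e J c D
step 6: stack=$ D c J e  input=e $  — match e
step 7: stack=$ D c J  input=$  — expand J → λ
step 8: stack=$ D c  input=$  — error: top is terminal c but lookahead is $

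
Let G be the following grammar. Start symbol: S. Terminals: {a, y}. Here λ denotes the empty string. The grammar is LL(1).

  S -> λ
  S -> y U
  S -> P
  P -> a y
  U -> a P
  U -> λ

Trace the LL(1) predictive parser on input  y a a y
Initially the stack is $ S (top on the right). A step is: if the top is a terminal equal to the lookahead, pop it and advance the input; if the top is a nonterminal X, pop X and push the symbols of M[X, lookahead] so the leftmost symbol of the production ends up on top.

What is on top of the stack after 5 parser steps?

a

step 1: stack=$ S  input=y a a y $  — expand S -> y U
step 2: stack=$ U y  input=y a a y $  — match y
step 3: stack=$ U  input=a a y $  — expand U -> a P
step 4: stack=$ P a  input=a a y $  — match a
step 5: stack=$ P  input=a y $  — expand P -> a y
Stack after step 5: $ y a (top = a).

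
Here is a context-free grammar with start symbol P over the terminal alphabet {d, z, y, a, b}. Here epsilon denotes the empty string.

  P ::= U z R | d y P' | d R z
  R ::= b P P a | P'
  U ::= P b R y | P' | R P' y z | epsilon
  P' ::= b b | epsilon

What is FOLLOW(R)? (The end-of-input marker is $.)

{$, a, b, d, y, z}

FIRST(P') = {epsilon, b}
FIRST(R) = {epsilon, b}  (via P')
FIRST(P) = {b, d, y, z}  (via U z R)
FIRST(U) = {epsilon, b, d, y, z}  (via P b R y, P', R P' y z)
FOLLOW(P) includes $ since P is the start symbol.
FOLLOW(P): in R::=b P P a (occurrence 1), P is followed by P a with FIRST {b, d, y, z}; in R::=b P P a (occurrence 2), P is followed by a with FIRST {a}; in U::=P b R y, P is followed by b R y with FIRST {b}. Thus FOLLOW(P) = {$, a, b, d, y, z}.
FOLLOW(R): in P::=U z R, the suffix after R is empty, so FOLLOW(R) ⊇ FOLLOW(P) = {$, a, b, d, y, z}; in P::=d R z, R is followed by z with FIRST {z}; in U::=P b R y, R is followed by y with FIRST {y}; in U::=R P' y z, R is followed by P' y z with FIRST {b, y}. Thus FOLLOW(R) = {$, a, b, d, y, z}.
FOLLOW(U): in P::=U z R, U is followed by z R with FIRST {z}. Thus FOLLOW(U) = {z}.
FOLLOW(P'): in P::=d y P', the suffix after P' is empty, so FOLLOW(P') ⊇ FOLLOW(P) = {$, a, b, d, y, z}; in R::=P', the suffix after P' is empty, so FOLLOW(P') ⊇ FOLLOW(R) = {$, a, b, d, y, z}; in U::=P', the suffix after P' is empty, so FOLLOW(P') ⊇ FOLLOW(U) = {z}; in U::=R P' y z, P' is followed by y z with FIRST {y}. Thus FOLLOW(P') = {$, a, b, d, y, z}.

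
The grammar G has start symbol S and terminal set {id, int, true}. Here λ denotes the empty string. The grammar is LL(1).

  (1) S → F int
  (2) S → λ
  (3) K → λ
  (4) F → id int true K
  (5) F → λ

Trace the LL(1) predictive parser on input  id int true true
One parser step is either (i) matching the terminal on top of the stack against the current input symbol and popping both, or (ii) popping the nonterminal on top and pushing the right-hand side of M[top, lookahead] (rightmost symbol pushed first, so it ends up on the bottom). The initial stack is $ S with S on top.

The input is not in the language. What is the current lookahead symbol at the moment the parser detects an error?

     Stack                Input               Action
  1  $ S                  id int true true $  expand S → F int
  2  $ int F              id int true true $  expand F → id int true K
  3  $ int K true int id  id int true true $  match id
  4  $ int K true int     int true true $     match int
  5  $ int K true         true true $         match true
  6  $ int K              true $              error: M[K, true] is empty

true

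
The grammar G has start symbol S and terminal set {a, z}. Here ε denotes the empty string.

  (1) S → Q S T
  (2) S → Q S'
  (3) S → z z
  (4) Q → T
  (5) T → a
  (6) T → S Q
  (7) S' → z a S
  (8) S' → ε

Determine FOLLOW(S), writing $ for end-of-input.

{$, a, z}

FIRST(S'): from S'→z a S we get {z}; from S'→ε we get {ε}. So FIRST(S') = {ε, z}.
FIRST(S): from S→Q S T we get {a, z}; from S→Q S' we get {a, z}; from S→z z we get {z}. So FIRST(S) = {a, z}.
FIRST(T): from T→a we get {a}; from T→S Q we get {a, z}. So FIRST(T) = {a, z}.
FIRST(Q): from Q→T we get {a, z}. So FIRST(Q) = {a, z}.
FOLLOW(S) includes $ since S is the start symbol.
FOLLOW(S): in S→Q S T, S is followed by T with FIRST {a, z}; in T→S Q, S is followed by Q with FIRST {a, z}; in S'→z a S, the suffix after S is empty, so FOLLOW(S) ⊇ FOLLOW(S') = {$, a, z}. Thus FOLLOW(S) = {$, a, z}.
FOLLOW(S'): in S→Q S', the suffix after S' is empty, so FOLLOW(S') ⊇ FOLLOW(S) = {$, a, z}. Thus FOLLOW(S') = {$, a, z}.
FOLLOW(Q): in S→Q S T, Q is followed by S T with FIRST {a, z}; in S→Q S', Q is followed by S' with FIRST {ε, z}; in S→Q S', the suffix after Q is nullable, so FOLLOW(Q) ⊇ FOLLOW(S) = {$, a, z}; in T→S Q, the suffix after Q is empty, so FOLLOW(Q) ⊇ FOLLOW(T) = {$, a, z}. Thus FOLLOW(Q) = {$, a, z}.
FOLLOW(T): in S→Q S T, the suffix after T is empty, so FOLLOW(T) ⊇ FOLLOW(S) = {$, a, z}; in Q→T, the suffix after T is empty, so FOLLOW(T) ⊇ FOLLOW(Q) = {$, a, z}. Thus FOLLOW(T) = {$, a, z}.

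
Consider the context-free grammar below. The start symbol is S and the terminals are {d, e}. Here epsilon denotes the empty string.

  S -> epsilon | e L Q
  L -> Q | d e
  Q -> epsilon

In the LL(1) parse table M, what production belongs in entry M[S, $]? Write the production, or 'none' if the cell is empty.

S -> epsilon

FIRST(S) = {epsilon, e}
FIRST(Q) = {epsilon}
FIRST(L) = {epsilon, d}  (via Q)
FOLLOW(S) includes $ since S is the start symbol.
FOLLOW(S): S appears on no right-hand side. Thus FOLLOW(S) = {$}.
For S -> epsilon: FIRST(epsilon) = {epsilon}, so it goes in M[S, t] for t ∈ {}; since epsilon ∈ FIRST, also for every t ∈ FOLLOW(S) = {$}.
For S -> e L Q: FIRST(e L Q) = {e}, so it goes in M[S, t] for t ∈ {e}.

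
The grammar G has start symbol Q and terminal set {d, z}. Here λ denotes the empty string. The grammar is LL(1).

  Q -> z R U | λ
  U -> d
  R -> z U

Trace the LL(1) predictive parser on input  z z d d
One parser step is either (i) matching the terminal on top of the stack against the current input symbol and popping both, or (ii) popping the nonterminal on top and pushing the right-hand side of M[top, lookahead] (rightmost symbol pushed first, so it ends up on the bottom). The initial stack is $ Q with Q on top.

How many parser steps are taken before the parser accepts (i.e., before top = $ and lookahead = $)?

step 1: stack=$ Q  input=z z d d $  — expand Q -> z R U
step 2: stack=$ U R z  input=z z d d $  — match z
step 3: stack=$ U R  input=z d d $  — expand R -> z U
step 4: stack=$ U U z  input=z d d $  — match z
step 5: stack=$ U U  input=d d $  — expand U -> d
step 6: stack=$ U d  input=d d $  — match d
step 7: stack=$ U  input=d $  — expand U -> d
step 8: stack=$ d  input=d $  — match d
Accept reached after 8 steps.

8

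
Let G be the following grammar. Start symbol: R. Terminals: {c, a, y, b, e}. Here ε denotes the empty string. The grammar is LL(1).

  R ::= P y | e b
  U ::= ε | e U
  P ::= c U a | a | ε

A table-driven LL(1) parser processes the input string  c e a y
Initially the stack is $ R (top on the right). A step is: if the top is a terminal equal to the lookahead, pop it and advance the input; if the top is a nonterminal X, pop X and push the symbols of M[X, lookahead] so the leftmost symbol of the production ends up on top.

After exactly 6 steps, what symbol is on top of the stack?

a

step 1: stack=$ R  input=c e a y $  — expand R ::= P y
step 2: stack=$ y P  input=c e a y $  — expand P ::= c U a
step 3: stack=$ y a U c  input=c e a y $  — match c
step 4: stack=$ y a U  input=e a y $  — expand U ::= e U
step 5: stack=$ y a U e  input=e a y $  — match e
step 6: stack=$ y a U  input=a y $  — expand U ::= ε
Stack after step 6: $ y a (top = a).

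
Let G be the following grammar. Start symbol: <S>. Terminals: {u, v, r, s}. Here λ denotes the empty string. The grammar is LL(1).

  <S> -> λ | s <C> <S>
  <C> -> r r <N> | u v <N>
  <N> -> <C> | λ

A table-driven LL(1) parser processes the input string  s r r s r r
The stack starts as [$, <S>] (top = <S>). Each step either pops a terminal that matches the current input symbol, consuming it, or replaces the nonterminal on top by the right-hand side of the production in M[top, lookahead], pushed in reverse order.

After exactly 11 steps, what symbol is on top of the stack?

      Stack          Input          Action
   1  $ <S>          s r r s r r $  expand <S> -> s <C> <S>
   2  $ <S> <C> s    s r r s r r $  match s
   3  $ <S> <C>      r r s r r $    expand <C> -> r r <N>
   4  $ <S> <N> r r  r r s r r $    match r
   5  $ <S> <N> r    r s r r $      match r
   6  $ <S> <N>      s r r $        expand <N> -> λ
   7  $ <S>          s r r $        expand <S> -> s <C> <S>
   8  $ <S> <C> s    s r r $        match s
   9  $ <S> <C>      r r $          expand <C> -> r r <N>
  10  $ <S> <N> r r  r r $          match r
  11  $ <S> <N> r    r $            match r
Stack after step 11: $ <S> <N> (top = <N>).

<N>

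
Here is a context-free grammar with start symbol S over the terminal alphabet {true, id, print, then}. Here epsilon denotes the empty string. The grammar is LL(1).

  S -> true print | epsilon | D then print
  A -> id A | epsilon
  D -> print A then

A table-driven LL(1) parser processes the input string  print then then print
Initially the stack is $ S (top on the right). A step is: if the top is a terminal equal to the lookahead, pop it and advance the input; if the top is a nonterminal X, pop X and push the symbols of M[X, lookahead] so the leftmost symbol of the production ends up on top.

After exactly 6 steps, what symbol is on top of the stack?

print

     Stack                      Input                    Action
  1  $ S                        print then then print $  expand S -> D then print
  2  $ print then D             print then then print $  expand D -> print A then
  3  $ print then then A print  print then then print $  match print
  4  $ print then then A        then then print $        expand A -> epsilon
  5  $ print then then          then then print $        match then
  6  $ print then               then print $             match then
Stack after step 6: $ print (top = print).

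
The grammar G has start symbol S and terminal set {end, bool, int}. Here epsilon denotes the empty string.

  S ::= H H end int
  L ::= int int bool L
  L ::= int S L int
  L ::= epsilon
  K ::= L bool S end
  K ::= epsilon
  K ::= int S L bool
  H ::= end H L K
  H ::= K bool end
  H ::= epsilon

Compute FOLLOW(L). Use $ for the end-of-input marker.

FIRST(L) = {epsilon, int}
FIRST(K) = {epsilon, bool, int}  (via L bool S end)
FIRST(H) = {epsilon, bool, end, int}  (via K bool end)
FIRST(S) = {bool, end, int}  (via H H end int)
FOLLOW(S) includes $ since S is the start symbol.
FOLLOW(S): in L::=int S L int, S is followed by L int with FIRST {int}; in K::=L bool S end, S is followed by end with FIRST {end}; in K::=int S L bool, S is followed by L bool with FIRST {bool, int}. Thus FOLLOW(S) = {$, bool, end, int}.
FOLLOW(H): in S::=H H end int (occurrence 1), H is followed by H end int with FIRST {bool, end, int}; in S::=H H end int (occurrence 2), H is followed by end int with FIRST {end}; in H::=end H L K, H is followed by L K with FIRST {epsilon, bool, int}; in H::=end H L K, the suffix after H is nullable (adds nothing new). Thus FOLLOW(H) = {bool, end, int}.
FOLLOW(L): in L::=int int bool L, the suffix after L is empty (adds nothing new); in L::=int S L int, L is followed by int with FIRST {int}; in K::=L bool S end, L is followed by bool S end with FIRST {bool}; in K::=int S L bool, L is followed by bool with FIRST {bool}; in H::=end H L K, L is followed by K with FIRST {epsilon, bool, int}; in H::=end H L K, the suffix after L is nullable, so FOLLOW(L) ⊇ FOLLOW(H) = {bool, end, int}. Thus FOLLOW(L) = {bool, end, int}.
FOLLOW(K): in H::=end H L K, the suffix after K is empty, so FOLLOW(K) ⊇ FOLLOW(H) = {bool, end, int}; in H::=K bool end, K is followed by bool end with FIRST {bool}. Thus FOLLOW(K) = {bool, end, int}.

{bool, end, int}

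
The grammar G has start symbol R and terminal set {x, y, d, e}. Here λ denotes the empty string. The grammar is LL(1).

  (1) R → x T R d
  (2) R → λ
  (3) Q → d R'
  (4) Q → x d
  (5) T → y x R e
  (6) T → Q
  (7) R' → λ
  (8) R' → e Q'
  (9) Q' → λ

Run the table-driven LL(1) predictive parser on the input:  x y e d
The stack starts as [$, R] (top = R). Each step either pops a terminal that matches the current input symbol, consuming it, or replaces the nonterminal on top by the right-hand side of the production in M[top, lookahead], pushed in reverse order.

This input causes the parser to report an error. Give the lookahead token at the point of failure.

step 1: stack=$ R  input=x y e d $  — expand R → x T R d
step 2: stack=$ d R T x  input=x y e d $  — match x
step 3: stack=$ d R T  input=y e d $  — expand T → y x R e
step 4: stack=$ d R e R x y  input=y e d $  — match y
step 5: stack=$ d R e R x  input=e d $  — error: top is terminal x but lookahead is e

e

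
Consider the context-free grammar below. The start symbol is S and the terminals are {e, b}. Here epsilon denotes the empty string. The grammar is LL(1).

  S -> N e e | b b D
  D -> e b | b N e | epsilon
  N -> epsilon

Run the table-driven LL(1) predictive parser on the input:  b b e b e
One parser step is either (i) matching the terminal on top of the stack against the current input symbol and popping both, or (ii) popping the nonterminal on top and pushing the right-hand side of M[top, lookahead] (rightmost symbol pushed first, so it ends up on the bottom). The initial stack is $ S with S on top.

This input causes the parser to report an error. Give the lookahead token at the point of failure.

e

     Stack    Input        Action
  1  $ S      b b e b e $  expand S -> b b D
  2  $ D b b  b b e b e $  match b
  3  $ D b    b e b e $    match b
  4  $ D      e b e $      expand D -> e b
  5  $ b e    e b e $      match e
  6  $ b      b e $        match b
  7  $        e $          error: stack empty but input remains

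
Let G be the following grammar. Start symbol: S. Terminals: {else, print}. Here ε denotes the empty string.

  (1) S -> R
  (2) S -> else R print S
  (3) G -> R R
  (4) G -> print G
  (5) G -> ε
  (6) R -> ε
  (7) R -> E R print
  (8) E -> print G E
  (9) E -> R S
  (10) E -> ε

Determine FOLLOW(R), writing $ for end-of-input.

{$, else, print}

FIRST(S): from S->R we get {ε, else, print}; from S->else R print S we get {else}. So FIRST(S) = {ε, else, print}.
FIRST(G): from G->R R we get {ε, else, print}; from G->print G we get {print}; from G->ε we get {ε}. So FIRST(G) = {ε, else, print}.
FIRST(R): from R->ε we get {ε}; from R->E R print we get {else, print}. So FIRST(R) = {ε, else, print}.
FIRST(E): from E->print G E we get {print}; from E->R S we get {ε, else, print}; from E->ε we get {ε}. So FIRST(E) = {ε, else, print}.
FOLLOW(S) includes $ since S is the start symbol.
FOLLOW(E): in R->E R print, E is followed by R print with FIRST {else, print}; in E->print G E, the suffix after E is empty (adds nothing new). Thus FOLLOW(E) = {else, print}.
FOLLOW(S): in S->else R print S, the suffix after S is empty (adds nothing new); in E->R S, the suffix after S is empty, so FOLLOW(S) ⊇ FOLLOW(E) = {else, print}. Thus FOLLOW(S) = {$, else, print}.
FOLLOW(G): in G->print G, the suffix after G is empty (adds nothing new); in E->print G E, G is followed by E with FIRST {ε, else, print}; in E->print G E, the suffix after G is nullable, so FOLLOW(G) ⊇ FOLLOW(E) = {else, print}. Thus FOLLOW(G) = {else, print}.
FOLLOW(R): in S->R, the suffix after R is empty, so FOLLOW(R) ⊇ FOLLOW(S) = {$, else, print}; in S->else R print S, R is followed by print S with FIRST {print}; in G->R R (occurrence 1), R is followed by R with FIRST {ε, else, print}; in G->R R (occurrence 1), the suffix after R is nullable, so FOLLOW(R) ⊇ FOLLOW(G) = {else, print}; in G->R R (occurrence 2), the suffix after R is empty, so FOLLOW(R) ⊇ FOLLOW(G) = {else, print}; in R->E R print, R is followed by print with FIRST {print}; in E->R S, R is followed by S with FIRST {ε, else, print}; in E->R S, the suffix after R is nullable, so FOLLOW(R) ⊇ FOLLOW(E) = {else, print}. Thus FOLLOW(R) = {$, else, print}.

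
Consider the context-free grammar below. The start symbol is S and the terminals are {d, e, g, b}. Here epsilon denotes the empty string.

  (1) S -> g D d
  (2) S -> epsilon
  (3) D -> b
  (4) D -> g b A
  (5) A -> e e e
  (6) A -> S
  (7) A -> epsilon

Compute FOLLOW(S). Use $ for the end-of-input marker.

FIRST(S): from S->g D d we get {g}; from S->epsilon we get {epsilon}. So FIRST(S) = {epsilon, g}.
FIRST(D): from D->b we get {b}; from D->g b A we get {g}. So FIRST(D) = {b, g}.
FIRST(A): from A->e e e we get {e}; from A->S we get {epsilon, g}; from A->epsilon we get {epsilon}. So FIRST(A) = {epsilon, e, g}.
FOLLOW(S) includes $ since S is the start symbol.
FOLLOW(D): in S->g D d, D is followed by d with FIRST {d}. Thus FOLLOW(D) = {d}.
FOLLOW(A): in D->g b A, the suffix after A is empty, so FOLLOW(A) ⊇ FOLLOW(D) = {d}. Thus FOLLOW(A) = {d}.
FOLLOW(S): in A->S, the suffix after S is empty, so FOLLOW(S) ⊇ FOLLOW(A) = {d}. Thus FOLLOW(S) = {$, d}.

{$, d}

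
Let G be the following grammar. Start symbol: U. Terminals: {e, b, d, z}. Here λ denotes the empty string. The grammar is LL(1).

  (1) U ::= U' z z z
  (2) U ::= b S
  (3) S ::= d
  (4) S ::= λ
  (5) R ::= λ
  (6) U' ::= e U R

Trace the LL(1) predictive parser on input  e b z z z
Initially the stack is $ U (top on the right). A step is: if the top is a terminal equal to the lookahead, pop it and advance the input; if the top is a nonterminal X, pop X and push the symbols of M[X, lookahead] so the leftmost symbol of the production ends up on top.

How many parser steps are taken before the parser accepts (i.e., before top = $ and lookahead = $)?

      Stack          Input        Action
   1  $ U            e b z z z $  expand U ::= U' z z z
   2  $ z z z U'     e b z z z $  expand U' ::= e U R
   3  $ z z z R U e  e b z z z $  match e
   4  $ z z z R U    b z z z $    expand U ::= b S
   5  $ z z z R S b  b z z z $    match b
   6  $ z z z R S    z z z $      expand S ::= λ
   7  $ z z z R      z z z $      expand R ::= λ
   8  $ z z z        z z z $      match z
   9  $ z z          z z $        match z
  10  $ z            z $          match z
Accept reached after 10 steps.

10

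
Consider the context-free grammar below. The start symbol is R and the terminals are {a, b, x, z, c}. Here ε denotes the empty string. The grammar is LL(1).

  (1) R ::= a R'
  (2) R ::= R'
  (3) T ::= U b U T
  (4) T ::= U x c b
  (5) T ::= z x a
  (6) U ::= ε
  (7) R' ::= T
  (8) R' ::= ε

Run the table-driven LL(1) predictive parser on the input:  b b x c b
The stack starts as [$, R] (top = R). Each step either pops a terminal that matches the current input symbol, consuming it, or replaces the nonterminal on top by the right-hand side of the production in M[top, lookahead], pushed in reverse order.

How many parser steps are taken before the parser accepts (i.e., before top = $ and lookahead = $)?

step 1: stack=$ R  input=b b x c b $  — expand R ::= R'
step 2: stack=$ R'  input=b b x c b $  — expand R' ::= T
step 3: stack=$ T  input=b b x c b $  — expand T ::= U b U T
step 4: stack=$ T U b U  input=b b x c b $  — expand U ::= ε
step 5: stack=$ T U b  input=b b x c b $  — match b
step 6: stack=$ T U  input=b x c b $  — expand U ::= ε
step 7: stack=$ T  input=b x c b $  — expand T ::= U b U T
step 8: stack=$ T U b U  input=b x c b $  — expand U ::= ε
step 9: stack=$ T U b  input=b x c b $  — match b
step 10: stack=$ T U  input=x c b $  — expand U ::= ε
step 11: stack=$ T  input=x c b $  — expand T ::= U x c b
step 12: stack=$ b c x U  input=x c b $  — expand U ::= ε
step 13: stack=$ b c x  input=x c b $  — match x
step 14: stack=$ b c  input=c b $  — match c
step 15: stack=$ b  input=b $  — match b
Accept reached after 15 steps.

15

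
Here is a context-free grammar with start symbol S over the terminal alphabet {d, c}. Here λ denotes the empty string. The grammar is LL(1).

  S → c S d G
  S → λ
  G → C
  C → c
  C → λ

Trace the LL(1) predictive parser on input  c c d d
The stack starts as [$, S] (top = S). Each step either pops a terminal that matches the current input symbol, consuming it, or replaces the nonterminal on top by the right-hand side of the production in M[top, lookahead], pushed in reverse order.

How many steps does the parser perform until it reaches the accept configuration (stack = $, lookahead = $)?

11

      Stack          Input      Action
   1  $ S            c c d d $  expand S → c S d G
   2  $ G d S c      c c d d $  match c
   3  $ G d S        c d d $    expand S → c S d G
   4  $ G d G d S c  c d d $    match c
   5  $ G d G d S    d d $      expand S → λ
   6  $ G d G d      d d $      match d
   7  $ G d G        d $        expand G → C
   8  $ G d C        d $        expand C → λ
   9  $ G d          d $        match d
  10  $ G            $          expand G → C
  11  $ C            $          expand C → λ
Accept reached after 11 steps.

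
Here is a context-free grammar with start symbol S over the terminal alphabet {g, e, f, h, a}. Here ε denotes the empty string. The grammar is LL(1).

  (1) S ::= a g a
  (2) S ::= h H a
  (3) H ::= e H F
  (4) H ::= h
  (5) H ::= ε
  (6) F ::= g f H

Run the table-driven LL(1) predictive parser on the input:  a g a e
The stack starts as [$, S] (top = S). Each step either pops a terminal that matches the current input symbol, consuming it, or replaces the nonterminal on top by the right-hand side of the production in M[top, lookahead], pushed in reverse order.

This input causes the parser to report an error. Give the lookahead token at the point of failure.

e

     Stack    Input      Action
  1  $ S      a g a e $  expand S ::= a g a
  2  $ a g a  a g a e $  match a
  3  $ a g    g a e $    match g
  4  $ a      a e $      match a
  5  $        e $        error: stack empty but input remains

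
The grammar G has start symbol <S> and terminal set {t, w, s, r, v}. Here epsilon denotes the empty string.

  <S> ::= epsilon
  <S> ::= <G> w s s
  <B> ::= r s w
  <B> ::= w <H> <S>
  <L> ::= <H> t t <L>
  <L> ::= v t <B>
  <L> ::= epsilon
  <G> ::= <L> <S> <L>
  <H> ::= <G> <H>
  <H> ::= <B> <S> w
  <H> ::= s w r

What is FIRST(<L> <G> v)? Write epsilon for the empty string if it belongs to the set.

{r, s, v, w}

FIRST(<B>) = {r, w}
FIRST(<S>) = {epsilon, r, s, v, w}  (via <G> w s s)
FIRST(<L>) = {epsilon, r, s, v, w}  (via <H> t t <L>)
FIRST(<G>) = {epsilon, r, s, v, w}  (via <L> <S> <L>)
FIRST(<H>) = {r, s, v, w}  (via <G> <H>, <B> <S> w)
FIRST(<L> <G> v): take FIRST of each symbol in turn, carrying on past any symbol whose FIRST contains epsilon; result {r, s, v, w}.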